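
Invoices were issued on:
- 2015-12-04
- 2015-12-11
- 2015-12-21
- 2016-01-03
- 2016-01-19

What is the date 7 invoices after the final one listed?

2016-08-02

The spacing grows by 3 each time: 7, 10, 13, 16 days.
Next gap: 19 days. 2016-01-19 + 19 days = 2016-02-07.
Next gap: 22 days. 2016-02-07 + 22 days = 2016-02-29.
Next gap: 25 days. 2016-02-29 + 25 days = 2016-03-25.
Next gap: 28 days. 2016-03-25 + 28 days = 2016-04-22.
Next gap: 31 days. 2016-04-22 + 31 days = 2016-05-23.
Next gap: 34 days. 2016-05-23 + 34 days = 2016-06-26.
Next gap: 37 days. 2016-06-26 + 37 days = 2016-08-02.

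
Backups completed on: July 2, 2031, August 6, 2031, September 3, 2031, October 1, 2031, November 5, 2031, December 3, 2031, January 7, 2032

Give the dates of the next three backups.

All dates are Wednesdays, 35, 28, 28, 35, 28, 35 days apart.
Specifically, the 1st Wednesday of each month.
1st Wednesday of February 2032: February 4, 2032.
March 2032 — 1st Wednesday is March 3, 2032.
1st Wednesday of April 2032: April 7, 2032.

February 4, 2032; March 3, 2032; April 7, 2032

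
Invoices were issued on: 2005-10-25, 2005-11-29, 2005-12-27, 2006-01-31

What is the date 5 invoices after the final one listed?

2006-06-27

All Tuesdays; the gaps (35, 28, 35) vary with month length.
This is the last Tuesday of each month.
February 2006 ends with Tuesday 2006-02-28.
Last Tuesday of March 2006: 2006-03-28.
April 2006 ends with Tuesday 2006-04-25.
May 2006 ends with Tuesday 2006-05-30.
June 2006 ends with Tuesday 2006-06-27.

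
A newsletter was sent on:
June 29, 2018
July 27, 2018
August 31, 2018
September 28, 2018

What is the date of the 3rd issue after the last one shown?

December 28, 2018

These are Fridays with 28, 35, 28-day gaps.
Each is the final Friday of its month — June 29, 2018 is past the 28th, so '4th Friday' doesn't fit.
October 2018 ends with Friday October 26, 2018.
Last Friday of November 2018: November 30, 2018.
December 2018 ends with Friday December 28, 2018.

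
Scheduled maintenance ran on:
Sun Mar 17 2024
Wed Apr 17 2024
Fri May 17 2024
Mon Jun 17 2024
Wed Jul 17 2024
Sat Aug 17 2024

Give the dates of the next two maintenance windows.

Gaps: 31, 30, 31, 30, 31 days — not constant. Every event is on the 17th of the month.
Pattern: the 17th of each month.
September 2024: Tue Sep 17 2024.
Next: October 2024 → Thu Oct 17 2024.

Tue Sep 17 2024, Thu Oct 17 2024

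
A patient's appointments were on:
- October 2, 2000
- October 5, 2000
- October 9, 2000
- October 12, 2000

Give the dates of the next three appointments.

October 16, 2000; October 19, 2000; October 23, 2000

Every event lands on a Monday or Thursday (gaps cycle 3, 4, 3).
So the schedule is: every Monday and Thursday.
Next Monday: October 16, 2000.
Next Thursday: October 19, 2000.
Next Monday: October 23, 2000.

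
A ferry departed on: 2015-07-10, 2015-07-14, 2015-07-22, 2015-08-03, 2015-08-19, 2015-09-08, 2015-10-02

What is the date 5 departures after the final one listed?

2016-03-30

Gaps: 4, 8, 12, 16, 20, 24 days — each gap is 4 larger than the previous one.
Next gap: 28 days. 2015-10-02 + 28 days = 2015-10-30.
Next gap: 32 days. 2015-10-30 + 32 days = 2015-12-01.
Next gap: 36 days. 2015-12-01 + 36 days = 2016-01-06.
Next gap: 40 days. 2016-01-06 + 40 days = 2016-02-15.
Next gap: 44 days. 2016-02-15 + 44 days = 2016-03-30.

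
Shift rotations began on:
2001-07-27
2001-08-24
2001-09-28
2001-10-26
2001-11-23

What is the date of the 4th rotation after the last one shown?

2002-03-22

All dates are Fridays, 28, 35, 28, 28 days apart.
Specifically, the 4th Friday of each month.
4th Friday of December 2001: 2001-12-28.
January 2002 — 4th Friday is 2002-01-25.
February 2002 — 4th Friday is 2002-02-22.
4th Friday of March 2002: 2002-03-22.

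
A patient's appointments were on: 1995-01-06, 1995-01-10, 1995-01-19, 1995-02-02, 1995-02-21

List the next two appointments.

The spacing grows by 5 each time: 4, 9, 14, 19 days.
Next gap: 24 days. 1995-02-21 + 24 days = 1995-03-17.
Next gap: 29 days. 1995-03-17 + 29 days = 1995-04-15.

1995-03-17, 1995-04-15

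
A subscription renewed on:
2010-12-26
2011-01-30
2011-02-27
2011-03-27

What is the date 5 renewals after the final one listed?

These are Sundays with 35, 28, 28-day gaps.
Each is the final Sunday of its month — 2011-01-30 is past the 28th, so '4th Sunday' doesn't fit.
April 2011 ends with Sunday 2011-04-24.
May 2011 ends with Sunday 2011-05-29.
June 2011 ends with Sunday 2011-06-26.
Last Sunday of July 2011: 2011-07-31.
August 2011 ends with Sunday 2011-08-28.

2011-08-28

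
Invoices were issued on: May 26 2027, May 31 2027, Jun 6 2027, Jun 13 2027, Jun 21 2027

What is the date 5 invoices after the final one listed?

Intervals are 5, 6, 7, 8 days — an arithmetic progression with common difference 1.
Next gap: 9 days. Jun 21 2027 + 9 days = Jun 30 2027.
Next gap: 10 days. Jun 30 2027 + 10 days = Jul 10 2027.
Next gap: 11 days. Jul 10 2027 + 11 days = Jul 21 2027.
Next gap: 12 days. Jul 21 2027 + 12 days = Aug 2 2027.
Next gap: 13 days. Aug 2 2027 + 13 days = Aug 15 2027.

Aug 15 2027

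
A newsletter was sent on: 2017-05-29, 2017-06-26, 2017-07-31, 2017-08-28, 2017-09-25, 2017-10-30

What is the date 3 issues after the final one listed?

Every date is a Monday; gaps 28, 35, 28, 28, 35 days.
Each is the last Monday of its month (at least one falls on the 29th or later, ruling out '4th Monday').
November 2017 ends with Monday 2017-11-27.
Last Monday of December 2017: 2017-12-25.
Last Monday of January 2018: 2018-01-29.

2018-01-29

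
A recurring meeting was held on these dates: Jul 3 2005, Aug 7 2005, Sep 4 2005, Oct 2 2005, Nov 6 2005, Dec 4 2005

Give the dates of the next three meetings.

Jan 1 2006, Feb 5 2006, Mar 5 2006

These are Sundays at 28- or 35-day spacing (35, 28, 28, 35, 28).
The pattern: 1st Sunday of the month.
January 2006 — 1st Sunday is Jan 1 2006.
1st Sunday of February 2006: Feb 5 2006.
1st Sunday of March 2006: Mar 5 2006.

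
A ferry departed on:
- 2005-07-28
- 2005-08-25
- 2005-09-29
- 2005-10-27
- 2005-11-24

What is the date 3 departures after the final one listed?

Every date is a Thursday; gaps 28, 35, 28, 28 days.
Each is the last Thursday of its month (at least one falls on the 29th or later, ruling out '4th Thursday').
December 2005 ends with Thursday 2005-12-29.
January 2006 ends with Thursday 2006-01-26.
February 2006 ends with Thursday 2006-02-23.

2006-02-23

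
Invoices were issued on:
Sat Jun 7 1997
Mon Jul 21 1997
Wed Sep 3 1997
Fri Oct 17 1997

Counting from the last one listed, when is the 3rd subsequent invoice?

Thu Feb 26 1998

Gaps between consecutive events: 44, 44, 44 days — a constant 44-day interval.
Fri Oct 17 1997 + 44 days = Sun Nov 30 1997.
Sun Nov 30 1997 + 44 days = Tue Jan 13 1998.
Tue Jan 13 1998 + 44 days = Thu Feb 26 1998.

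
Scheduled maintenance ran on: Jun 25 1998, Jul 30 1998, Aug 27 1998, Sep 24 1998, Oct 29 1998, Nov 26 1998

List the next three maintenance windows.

Dec 31 1998, Jan 28 1999, Feb 25 1999

Every date is a Thursday; gaps 35, 28, 28, 35, 28 days.
Each is the last Thursday of its month (at least one falls on the 29th or later, ruling out '4th Thursday').
Last Thursday of December 1998: Dec 31 1998.
Last Thursday of January 1999: Jan 28 1999.
February 1999 ends with Thursday Feb 25 1999.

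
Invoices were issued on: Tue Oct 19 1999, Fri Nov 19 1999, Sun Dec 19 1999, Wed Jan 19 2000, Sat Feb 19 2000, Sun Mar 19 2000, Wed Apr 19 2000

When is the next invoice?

Each date is the 19th; the gaps (31, 30, 31, 31, 29, 31) track the month lengths.
The rule is the 19th of each month.
Next: May 2000 → Fri May 19 2000.

Fri May 19 2000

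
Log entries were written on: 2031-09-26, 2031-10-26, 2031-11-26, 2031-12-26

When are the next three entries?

2032-01-26, 2032-02-26, 2032-03-26

Gaps: 30, 31, 30 days — not constant. Every event is on the 26th of the month.
Pattern: the 26th of each month.
January 2032: 2032-01-26.
Next: February 2032 → 2032-02-26.
March 2032: 2032-03-26.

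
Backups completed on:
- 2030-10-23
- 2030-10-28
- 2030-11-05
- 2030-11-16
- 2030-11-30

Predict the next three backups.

Gaps: 5, 8, 11, 14 days — each gap is 3 larger than the previous one.
Next gap: 17 days. 2030-11-30 + 17 days = 2030-12-17.
Next gap: 20 days. 2030-12-17 + 20 days = 2031-01-06.
Next gap: 23 days. 2031-01-06 + 23 days = 2031-01-29.

2030-12-17, 2031-01-06, 2031-01-29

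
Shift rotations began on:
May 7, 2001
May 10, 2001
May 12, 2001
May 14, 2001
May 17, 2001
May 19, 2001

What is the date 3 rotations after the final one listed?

May 26, 2001

The gap pattern 3, 2, 2, 3, 2 repeats every 3 events.
These are the Mondays, Thursdays and Saturdays of each week.
The following Monday is May 21, 2001.
The following Thursday is May 24, 2001.
Next Saturday: May 26, 2001.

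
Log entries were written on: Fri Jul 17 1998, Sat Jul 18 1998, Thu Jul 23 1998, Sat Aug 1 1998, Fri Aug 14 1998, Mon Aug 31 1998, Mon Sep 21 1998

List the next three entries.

Fri Oct 16 1998, Sat Nov 14 1998, Thu Dec 17 1998

The spacing grows by 4 each time: 1, 5, 9, 13, 17, 21 days.
Next gap: 25 days. Mon Sep 21 1998 + 25 days = Fri Oct 16 1998.
Next gap: 29 days. Fri Oct 16 1998 + 29 days = Sat Nov 14 1998.
Next gap: 33 days. Sat Nov 14 1998 + 33 days = Thu Dec 17 1998.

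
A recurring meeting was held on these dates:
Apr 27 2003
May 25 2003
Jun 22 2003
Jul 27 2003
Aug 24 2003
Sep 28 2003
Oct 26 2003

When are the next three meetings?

Nov 23 2003, Dec 28 2003, Jan 25 2004

These are Sundays at 28- or 35-day spacing (28, 28, 35, 28, 35, 28).
The pattern: 4th Sunday of the month.
4th Sunday of November 2003: Nov 23 2003.
December 2003 — 4th Sunday is Dec 28 2003.
January 2004 — 4th Sunday is Jan 25 2004.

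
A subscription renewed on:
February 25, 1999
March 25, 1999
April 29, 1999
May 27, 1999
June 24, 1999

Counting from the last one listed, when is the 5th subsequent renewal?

All Thursdays; the gaps (28, 35, 28, 28) vary with month length.
This is the last Thursday of each month.
July 1999 ends with Thursday July 29, 1999.
Last Thursday of August 1999: August 26, 1999.
Last Thursday of September 1999: September 30, 1999.
October 1999 ends with Thursday October 28, 1999.
November 1999 ends with Thursday November 25, 1999.

November 25, 1999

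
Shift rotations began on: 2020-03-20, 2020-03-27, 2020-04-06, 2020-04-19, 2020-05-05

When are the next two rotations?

Intervals are 7, 10, 13, 16 days — an arithmetic progression with common difference 3.
Next gap: 19 days. 2020-05-05 + 19 days = 2020-05-24.
Next gap: 22 days. 2020-05-24 + 22 days = 2020-06-15.

2020-05-24, 2020-06-15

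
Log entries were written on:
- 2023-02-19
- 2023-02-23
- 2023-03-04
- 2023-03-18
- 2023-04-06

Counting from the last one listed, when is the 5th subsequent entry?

Gaps: 4, 9, 14, 19 days — each gap is 5 larger than the previous one.
Next gap: 24 days. 2023-04-06 + 24 days = 2023-04-30.
Next gap: 29 days. 2023-04-30 + 29 days = 2023-05-29.
Next gap: 34 days. 2023-05-29 + 34 days = 2023-07-02.
Next gap: 39 days. 2023-07-02 + 39 days = 2023-08-10.
Next gap: 44 days. 2023-08-10 + 44 days = 2023-09-23.

2023-09-23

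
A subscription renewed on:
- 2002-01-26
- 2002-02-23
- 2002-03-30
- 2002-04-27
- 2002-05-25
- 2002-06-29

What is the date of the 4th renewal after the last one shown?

All Saturdays; the gaps (28, 35, 28, 28, 35) vary with month length.
This is the last Saturday of each month.
July 2002 ends with Saturday 2002-07-27.
Last Saturday of August 2002: 2002-08-31.
Last Saturday of September 2002: 2002-09-28.
Last Saturday of October 2002: 2002-10-26.

2002-10-26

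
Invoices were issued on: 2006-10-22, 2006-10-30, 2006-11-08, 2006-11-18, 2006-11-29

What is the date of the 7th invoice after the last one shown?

The spacing grows by 1 each time: 8, 9, 10, 11 days.
Next gap: 12 days. 2006-11-29 + 12 days = 2006-12-11.
Next gap: 13 days. 2006-12-11 + 13 days = 2006-12-24.
Next gap: 14 days. 2006-12-24 + 14 days = 2007-01-07.
Next gap: 15 days. 2007-01-07 + 15 days = 2007-01-22.
Next gap: 16 days. 2007-01-22 + 16 days = 2007-02-07.
Next gap: 17 days. 2007-02-07 + 17 days = 2007-02-24.
Next gap: 18 days. 2007-02-24 + 18 days = 2007-03-14.

2007-03-14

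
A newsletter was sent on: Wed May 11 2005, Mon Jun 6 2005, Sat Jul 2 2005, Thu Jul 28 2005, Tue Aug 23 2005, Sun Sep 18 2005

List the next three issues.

Fri Oct 14 2005, Wed Nov 9 2005, Mon Dec 5 2005

The spacing is 26, 26, 26, 26, 26 days — always 26 days.
Sun Sep 18 2005 + 26 days = Fri Oct 14 2005.
Fri Oct 14 2005 + 26 days = Wed Nov 9 2005.
Wed Nov 9 2005 + 26 days = Mon Dec 5 2005.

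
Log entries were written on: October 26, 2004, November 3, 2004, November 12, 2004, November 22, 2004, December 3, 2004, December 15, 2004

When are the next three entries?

The spacing grows by 1 each time: 8, 9, 10, 11, 12 days.
Next gap: 13 days. December 15, 2004 + 13 days = December 28, 2004.
Next gap: 14 days. December 28, 2004 + 14 days = January 11, 2005.
Next gap: 15 days. January 11, 2005 + 15 days = January 26, 2005.

December 28, 2004; January 11, 2005; January 26, 2005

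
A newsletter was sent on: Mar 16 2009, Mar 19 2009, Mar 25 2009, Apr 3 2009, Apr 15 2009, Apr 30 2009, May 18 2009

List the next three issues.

Jun 8 2009, Jul 2 2009, Jul 29 2009

Intervals are 3, 6, 9, 12, 15, 18 days — an arithmetic progression with common difference 3.
Next gap: 21 days. May 18 2009 + 21 days = Jun 8 2009.
Next gap: 24 days. Jun 8 2009 + 24 days = Jul 2 2009.
Next gap: 27 days. Jul 2 2009 + 27 days = Jul 29 2009.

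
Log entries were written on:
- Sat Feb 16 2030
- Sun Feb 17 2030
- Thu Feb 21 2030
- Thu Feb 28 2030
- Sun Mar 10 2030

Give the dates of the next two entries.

The spacing grows by 3 each time: 1, 4, 7, 10 days.
Next gap: 13 days. Sun Mar 10 2030 + 13 days = Sat Mar 23 2030.
Next gap: 16 days. Sat Mar 23 2030 + 16 days = Mon Apr 8 2030.

Sat Mar 23 2030, Mon Apr 8 2030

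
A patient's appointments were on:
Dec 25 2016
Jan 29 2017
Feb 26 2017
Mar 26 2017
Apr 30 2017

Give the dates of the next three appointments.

May 28 2017, Jun 25 2017, Jul 30 2017

These are Sundays with 35, 28, 28, 35-day gaps.
Each is the final Sunday of its month — Jan 29 2017 is past the 28th, so '4th Sunday' doesn't fit.
May 2017 ends with Sunday May 28 2017.
June 2017 ends with Sunday Jun 25 2017.
Last Sunday of July 2017: Jul 30 2017.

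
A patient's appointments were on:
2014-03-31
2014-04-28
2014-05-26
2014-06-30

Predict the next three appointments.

All Mondays; the gaps (28, 28, 35) vary with month length.
This is the last Monday of each month.
Last Monday of July 2014: 2014-07-28.
August 2014 ends with Monday 2014-08-25.
Last Monday of September 2014: 2014-09-29.

2014-07-28, 2014-08-25, 2014-09-29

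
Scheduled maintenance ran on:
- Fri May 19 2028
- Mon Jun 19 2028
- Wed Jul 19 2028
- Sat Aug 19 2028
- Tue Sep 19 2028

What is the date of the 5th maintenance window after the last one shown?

Gaps: 31, 30, 31, 31 days — not constant. Every event is on the 19th of the month.
Pattern: the 19th of each month.
Next: October 2028 → Thu Oct 19 2028.
Next: November 2028 → Sun Nov 19 2028.
Next: December 2028 → Tue Dec 19 2028.
Next: January 2029 → Fri Jan 19 2029.
Next: February 2029 → Mon Feb 19 2029.

Mon Feb 19 2029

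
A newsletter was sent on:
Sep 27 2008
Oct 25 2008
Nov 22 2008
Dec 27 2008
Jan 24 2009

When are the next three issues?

These are Saturdays at 28- or 35-day spacing (28, 28, 35, 28).
The pattern: 4th Saturday of the month.
February 2009 — 4th Saturday is Feb 28 2009.
March 2009 — 4th Saturday is Mar 28 2009.
April 2009 — 4th Saturday is Apr 25 2009.

Feb 28 2009, Mar 28 2009, Apr 25 2009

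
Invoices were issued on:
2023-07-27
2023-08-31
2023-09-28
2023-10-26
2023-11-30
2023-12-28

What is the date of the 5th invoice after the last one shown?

2024-05-30

These are Thursdays with 35, 28, 28, 35, 28-day gaps.
Each is the final Thursday of its month — 2023-08-31 is past the 28th, so '4th Thursday' doesn't fit.
Last Thursday of January 2024: 2024-01-25.
February 2024 ends with Thursday 2024-02-29.
Last Thursday of March 2024: 2024-03-28.
April 2024 ends with Thursday 2024-04-25.
Last Thursday of May 2024: 2024-05-30.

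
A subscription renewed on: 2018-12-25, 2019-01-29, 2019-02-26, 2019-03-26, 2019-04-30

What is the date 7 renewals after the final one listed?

2019-11-26

Every date is a Tuesday; gaps 35, 28, 28, 35 days.
Each is the last Tuesday of its month (at least one falls on the 29th or later, ruling out '4th Tuesday').
Last Tuesday of May 2019: 2019-05-28.
June 2019 ends with Tuesday 2019-06-25.
July 2019 ends with Tuesday 2019-07-30.
Last Tuesday of August 2019: 2019-08-27.
September 2019 ends with Tuesday 2019-09-24.
Last Tuesday of October 2019: 2019-10-29.
Last Tuesday of November 2019: 2019-11-26.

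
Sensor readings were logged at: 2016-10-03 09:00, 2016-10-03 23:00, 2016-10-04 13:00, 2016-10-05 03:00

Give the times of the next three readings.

2016-10-05 17:00, 2016-10-06 07:00, 2016-10-06 21:00

The interval is a steady 14 hours (14, 14, 14).
2016-10-05 03:00 + 14 h = 2016-10-05 17:00.
2016-10-05 17:00 + 14 h = 2016-10-06 07:00.
2016-10-06 07:00 + 14 h = 2016-10-06 21:00.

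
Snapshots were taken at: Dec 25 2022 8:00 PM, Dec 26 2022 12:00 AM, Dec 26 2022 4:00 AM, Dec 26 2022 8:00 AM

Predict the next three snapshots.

Gaps: 4, 4, 4 hours — each event is 4 hours after the previous one.
Dec 26 2022 8:00 AM + 4 h = Dec 26 2022 12:00 PM.
Dec 26 2022 12:00 PM + 4 h = Dec 26 2022 4:00 PM.
Dec 26 2022 4:00 PM + 4 h = Dec 26 2022 8:00 PM.

Dec 26 2022 12:00 PM, Dec 26 2022 4:00 PM, Dec 26 2022 8:00 PM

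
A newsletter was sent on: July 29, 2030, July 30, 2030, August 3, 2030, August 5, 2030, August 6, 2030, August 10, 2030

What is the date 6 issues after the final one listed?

August 24, 2030

The gap pattern 1, 4, 2, 1, 4 repeats every 3 events.
These are the Mondays, Tuesdays and Saturdays of each week.
Next Monday: August 12, 2030.
The following Tuesday is August 13, 2030.
Next Saturday: August 17, 2030.
Next Monday: August 19, 2030.
The following Tuesday is August 20, 2030.
The following Saturday is August 24, 2030.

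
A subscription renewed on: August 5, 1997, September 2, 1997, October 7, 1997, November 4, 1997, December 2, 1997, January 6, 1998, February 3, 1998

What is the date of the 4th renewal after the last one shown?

These are Tuesdays at 28- or 35-day spacing (28, 35, 28, 28, 35, 28).
The pattern: 1st Tuesday of the month.
1st Tuesday of March 1998: March 3, 1998.
April 1998 — 1st Tuesday is April 7, 1998.
May 1998 — 1st Tuesday is May 5, 1998.
1st Tuesday of June 1998: June 2, 1998.

June 2, 1998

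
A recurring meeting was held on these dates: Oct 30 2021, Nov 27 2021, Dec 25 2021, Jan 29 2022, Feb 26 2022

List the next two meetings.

Every date is a Saturday; gaps 28, 28, 35, 28 days.
Each is the last Saturday of its month (at least one falls on the 29th or later, ruling out '4th Saturday').
Last Saturday of March 2022: Mar 26 2022.
April 2022 ends with Saturday Apr 30 2022.

Mar 26 2022, Apr 30 2022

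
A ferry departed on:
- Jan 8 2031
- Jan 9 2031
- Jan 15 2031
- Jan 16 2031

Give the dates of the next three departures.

The gap pattern 1, 6, 1 repeats every 2 events.
These are the Wednesdays and Thursdays of each week.
The following Wednesday is Jan 22 2031.
The following Thursday is Jan 23 2031.
Next Wednesday: Jan 29 2031.

Jan 22 2031, Jan 23 2031, Jan 29 2031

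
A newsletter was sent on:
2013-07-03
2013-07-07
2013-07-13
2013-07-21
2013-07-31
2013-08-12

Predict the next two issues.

Intervals are 4, 6, 8, 10, 12 days — an arithmetic progression with common difference 2.
Next gap: 14 days. 2013-08-12 + 14 days = 2013-08-26.
Next gap: 16 days. 2013-08-26 + 16 days = 2013-09-11.

2013-08-26, 2013-09-11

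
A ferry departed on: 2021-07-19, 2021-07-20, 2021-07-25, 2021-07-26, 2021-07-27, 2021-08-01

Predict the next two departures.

2021-08-02, 2021-08-03

The gap pattern 1, 5, 1, 1, 5 repeats every 3 events.
These are the Mondays, Tuesdays and Sundays of each week.
Next Monday: 2021-08-02.
Next Tuesday: 2021-08-03.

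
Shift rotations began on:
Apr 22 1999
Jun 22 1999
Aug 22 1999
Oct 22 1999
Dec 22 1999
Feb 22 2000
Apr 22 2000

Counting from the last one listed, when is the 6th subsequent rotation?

Apr 22 2001

The day-of-month is always 22 (61, 61, 61, 61, 62, 60 days between events).
So this recurs on the 22nd of every 2 months.
Next: June 2000 → Jun 22 2000.
Next: August 2000 → Aug 22 2000.
Next: October 2000 → Oct 22 2000.
Next: December 2000 → Dec 22 2000.
February 2001: Feb 22 2001.
Next: April 2001 → Apr 22 2001.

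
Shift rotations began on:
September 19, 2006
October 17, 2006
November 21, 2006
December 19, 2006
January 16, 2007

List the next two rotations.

February 20, 2007; March 20, 2007

Gaps: 28, 35, 28, 28 days — a mix of 28 and 35. Every date is a Tuesday.
Each is the 3rd Tuesday of its month.
3rd Tuesday of February 2007: February 20, 2007.
March 2007 — 3rd Tuesday is March 20, 2007.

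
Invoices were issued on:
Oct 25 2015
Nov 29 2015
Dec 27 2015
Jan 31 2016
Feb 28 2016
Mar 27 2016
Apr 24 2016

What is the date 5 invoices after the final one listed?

Every date is a Sunday; gaps 35, 28, 35, 28, 28, 28 days.
Each is the last Sunday of its month (at least one falls on the 29th or later, ruling out '4th Sunday').
May 2016 ends with Sunday May 29 2016.
June 2016 ends with Sunday Jun 26 2016.
July 2016 ends with Sunday Jul 31 2016.
Last Sunday of August 2016: Aug 28 2016.
Last Sunday of September 2016: Sep 25 2016.

Sep 25 2016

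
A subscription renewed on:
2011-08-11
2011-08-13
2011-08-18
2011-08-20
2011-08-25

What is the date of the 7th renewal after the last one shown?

2011-09-17

Every event lands on a Thursday or Saturday (gaps cycle 2, 5, 2, 5).
So the schedule is: every Thursday and Saturday.
The following Saturday is 2011-08-27.
Next Thursday: 2011-09-01.
Next Saturday: 2011-09-03.
The following Thursday is 2011-09-08.
Next Saturday: 2011-09-10.
The following Thursday is 2011-09-15.
Next Saturday: 2011-09-17.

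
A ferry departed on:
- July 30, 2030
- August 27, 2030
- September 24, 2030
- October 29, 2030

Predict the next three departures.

These are Tuesdays with 28, 28, 35-day gaps.
Each is the final Tuesday of its month — July 30, 2030 is past the 28th, so '4th Tuesday' doesn't fit.
November 2030 ends with Tuesday November 26, 2030.
December 2030 ends with Tuesday December 31, 2030.
Last Tuesday of January 2031: January 28, 2031.

November 26, 2030; December 31, 2030; January 28, 2031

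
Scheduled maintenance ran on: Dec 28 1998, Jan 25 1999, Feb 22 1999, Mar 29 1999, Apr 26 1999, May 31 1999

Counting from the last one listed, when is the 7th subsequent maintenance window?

Every date is a Monday; gaps 28, 28, 35, 28, 35 days.
Each is the last Monday of its month (at least one falls on the 29th or later, ruling out '4th Monday').
Last Monday of June 1999: Jun 28 1999.
Last Monday of July 1999: Jul 26 1999.
August 1999 ends with Monday Aug 30 1999.
September 1999 ends with Monday Sep 27 1999.
October 1999 ends with Monday Oct 25 1999.
November 1999 ends with Monday Nov 29 1999.
Last Monday of December 1999: Dec 27 1999.

Dec 27 1999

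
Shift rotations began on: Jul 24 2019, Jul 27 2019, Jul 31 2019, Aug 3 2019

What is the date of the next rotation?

Aug 7 2019

Every event lands on a Wednesday or Saturday (gaps cycle 3, 4, 3).
So the schedule is: every Wednesday and Saturday.
Next Wednesday: Aug 7 2019.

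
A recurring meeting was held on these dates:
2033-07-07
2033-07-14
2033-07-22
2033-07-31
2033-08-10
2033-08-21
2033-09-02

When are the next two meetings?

Gaps: 7, 8, 9, 10, 11, 12 days — each gap is 1 larger than the previous one.
Next gap: 13 days. 2033-09-02 + 13 days = 2033-09-15.
Next gap: 14 days. 2033-09-15 + 14 days = 2033-09-29.

2033-09-15, 2033-09-29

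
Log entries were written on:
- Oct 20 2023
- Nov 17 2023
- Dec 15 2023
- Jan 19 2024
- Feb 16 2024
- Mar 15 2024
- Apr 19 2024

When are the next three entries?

May 17 2024, Jun 21 2024, Jul 19 2024

These are Fridays at 28- or 35-day spacing (28, 28, 35, 28, 28, 35).
The pattern: 3rd Friday of the month.
May 2024 — 3rd Friday is May 17 2024.
June 2024 — 3rd Friday is Jun 21 2024.
July 2024 — 3rd Friday is Jul 19 2024.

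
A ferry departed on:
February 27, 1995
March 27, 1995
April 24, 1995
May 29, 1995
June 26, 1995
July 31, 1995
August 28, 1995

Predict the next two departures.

These are Mondays with 28, 28, 35, 28, 35, 28-day gaps.
Each is the final Monday of its month — May 29, 1995 is past the 28th, so '4th Monday' doesn't fit.
Last Monday of September 1995: September 25, 1995.
October 1995 ends with Monday October 30, 1995.

September 25, 1995; October 30, 1995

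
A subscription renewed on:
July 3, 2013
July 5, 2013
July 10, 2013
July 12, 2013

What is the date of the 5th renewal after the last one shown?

July 31, 2013

Gaps: 2, 5, 2 days — not constant, but cyclic with period 2.
The events fall on every Wednesday and Friday.
The following Wednesday is July 17, 2013.
Next Friday: July 19, 2013.
The following Wednesday is July 24, 2013.
The following Friday is July 26, 2013.
Next Wednesday: July 31, 2013.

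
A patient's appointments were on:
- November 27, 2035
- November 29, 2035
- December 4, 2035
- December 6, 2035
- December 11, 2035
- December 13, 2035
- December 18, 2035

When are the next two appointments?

December 20, 2035; December 25, 2035

Gaps: 2, 5, 2, 5, 2, 5 days — not constant, but cyclic with period 2.
The events fall on every Tuesday and Thursday.
Next Thursday: December 20, 2035.
Next Tuesday: December 25, 2035.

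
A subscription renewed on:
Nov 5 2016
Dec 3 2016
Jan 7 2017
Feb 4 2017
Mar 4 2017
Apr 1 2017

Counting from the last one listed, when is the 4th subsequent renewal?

Aug 5 2017

Gaps: 28, 35, 28, 28, 28 days — a mix of 28 and 35. Every date is a Saturday.
Each is the 1st Saturday of its month.
May 2017 — 1st Saturday is May 6 2017.
June 2017 — 1st Saturday is Jun 3 2017.
1st Saturday of July 2017: Jul 1 2017.
August 2017 — 1st Saturday is Aug 5 2017.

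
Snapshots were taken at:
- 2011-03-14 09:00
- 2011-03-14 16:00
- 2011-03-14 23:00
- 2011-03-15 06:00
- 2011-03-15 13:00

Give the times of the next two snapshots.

Gaps: 7, 7, 7, 7 hours — each event is 7 hours after the previous one.
2011-03-15 13:00 + 7 h = 2011-03-15 20:00.
2011-03-15 20:00 + 7 h = 2011-03-16 03:00.

2011-03-15 20:00, 2011-03-16 03:00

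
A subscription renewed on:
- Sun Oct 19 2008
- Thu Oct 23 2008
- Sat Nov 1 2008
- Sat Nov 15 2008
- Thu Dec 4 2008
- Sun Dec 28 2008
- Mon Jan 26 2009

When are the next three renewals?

Sun Mar 1 2009, Thu Apr 9 2009, Sat May 23 2009

The spacing grows by 5 each time: 4, 9, 14, 19, 24, 29 days.
Next gap: 34 days. Mon Jan 26 2009 + 34 days = Sun Mar 1 2009.
Next gap: 39 days. Sun Mar 1 2009 + 39 days = Thu Apr 9 2009.
Next gap: 44 days. Thu Apr 9 2009 + 44 days = Sat May 23 2009.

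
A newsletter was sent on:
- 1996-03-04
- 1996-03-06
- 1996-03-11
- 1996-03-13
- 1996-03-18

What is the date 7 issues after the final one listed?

Every event lands on a Monday or Wednesday (gaps cycle 2, 5, 2, 5).
So the schedule is: every Monday and Wednesday.
The following Wednesday is 1996-03-20.
The following Monday is 1996-03-25.
The following Wednesday is 1996-03-27.
The following Monday is 1996-04-01.
The following Wednesday is 1996-04-03.
Next Monday: 1996-04-08.
The following Wednesday is 1996-04-10.

1996-04-10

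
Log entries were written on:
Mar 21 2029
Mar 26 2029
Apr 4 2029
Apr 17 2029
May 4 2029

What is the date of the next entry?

May 25 2029

Intervals are 5, 9, 13, 17 days — an arithmetic progression with common difference 4.
Next gap: 21 days. May 4 2029 + 21 days = May 25 2029.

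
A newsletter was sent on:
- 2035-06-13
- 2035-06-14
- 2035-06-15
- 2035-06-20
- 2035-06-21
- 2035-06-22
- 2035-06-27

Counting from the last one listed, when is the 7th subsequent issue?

Every event lands on a Wednesday or Thursday or Friday (gaps cycle 1, 1, 5, 1, 1, 5).
So the schedule is: every Wednesday, Thursday and Friday.
The following Thursday is 2035-06-28.
The following Friday is 2035-06-29.
Next Wednesday: 2035-07-04.
Next Thursday: 2035-07-05.
The following Friday is 2035-07-06.
The following Wednesday is 2035-07-11.
The following Thursday is 2035-07-12.

2035-07-12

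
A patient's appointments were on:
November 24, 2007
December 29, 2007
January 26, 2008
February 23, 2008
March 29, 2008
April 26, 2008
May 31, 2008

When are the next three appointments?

June 28, 2008; July 26, 2008; August 30, 2008

All Saturdays; the gaps (35, 28, 28, 35, 28, 35) vary with month length.
This is the last Saturday of each month.
June 2008 ends with Saturday June 28, 2008.
Last Saturday of July 2008: July 26, 2008.
Last Saturday of August 2008: August 30, 2008.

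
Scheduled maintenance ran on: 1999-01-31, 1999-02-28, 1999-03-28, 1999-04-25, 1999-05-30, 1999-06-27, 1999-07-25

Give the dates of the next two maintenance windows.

1999-08-29, 1999-09-26

All Sundays; the gaps (28, 28, 28, 35, 28, 28) vary with month length.
This is the last Sunday of each month.
Last Sunday of August 1999: 1999-08-29.
September 1999 ends with Sunday 1999-09-26.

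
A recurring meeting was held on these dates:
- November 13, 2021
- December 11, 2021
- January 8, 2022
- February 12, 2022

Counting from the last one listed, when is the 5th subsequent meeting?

Gaps: 28, 28, 35 days — a mix of 28 and 35. Every date is a Saturday.
Each is the 2nd Saturday of its month.
March 2022 — 2nd Saturday is March 12, 2022.
April 2022 — 2nd Saturday is April 9, 2022.
May 2022 — 2nd Saturday is May 14, 2022.
2nd Saturday of June 2022: June 11, 2022.
July 2022 — 2nd Saturday is July 9, 2022.

July 9, 2022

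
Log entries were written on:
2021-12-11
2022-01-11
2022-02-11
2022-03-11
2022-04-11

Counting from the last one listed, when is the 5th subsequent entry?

2022-09-11

Each date is the 11th; the gaps (31, 31, 28, 31) track the month lengths.
The rule is the 11th of each month.
May 2022: 2022-05-11.
June 2022: 2022-06-11.
July 2022: 2022-07-11.
August 2022: 2022-08-11.
September 2022: 2022-09-11.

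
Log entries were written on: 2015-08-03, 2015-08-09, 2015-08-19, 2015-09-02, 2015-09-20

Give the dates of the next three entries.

2015-10-12, 2015-11-07, 2015-12-07

Gaps: 6, 10, 14, 18 days — each gap is 4 larger than the previous one.
Next gap: 22 days. 2015-09-20 + 22 days = 2015-10-12.
Next gap: 26 days. 2015-10-12 + 26 days = 2015-11-07.
Next gap: 30 days. 2015-11-07 + 30 days = 2015-12-07.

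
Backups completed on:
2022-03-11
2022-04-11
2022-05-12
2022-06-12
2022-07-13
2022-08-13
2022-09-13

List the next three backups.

The spacing is 31, 31, 31, 31, 31, 31 days — always 31 days.
2022-09-13 + 31 days = 2022-10-14.
2022-10-14 + 31 days = 2022-11-14.
2022-11-14 + 31 days = 2022-12-15.

2022-10-14, 2022-11-14, 2022-12-15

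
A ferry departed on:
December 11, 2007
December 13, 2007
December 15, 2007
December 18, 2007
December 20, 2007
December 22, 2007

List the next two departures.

December 25, 2007; December 27, 2007

The gap pattern 2, 2, 3, 2, 2 repeats every 3 events.
These are the Tuesdays, Thursdays and Saturdays of each week.
The following Tuesday is December 25, 2007.
Next Thursday: December 27, 2007.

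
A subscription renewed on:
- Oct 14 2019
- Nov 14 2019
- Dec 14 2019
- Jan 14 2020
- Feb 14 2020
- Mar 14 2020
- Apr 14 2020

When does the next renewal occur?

May 14 2020

Gaps: 31, 30, 31, 31, 29, 31 days — not constant. Every event is on the 14th of the month.
Pattern: the 14th of each month.
Next: May 2020 → May 14 2020.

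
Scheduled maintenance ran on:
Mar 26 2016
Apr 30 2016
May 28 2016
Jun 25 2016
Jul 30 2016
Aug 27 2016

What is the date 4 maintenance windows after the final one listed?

Dec 31 2016

All Saturdays; the gaps (35, 28, 28, 35, 28) vary with month length.
This is the last Saturday of each month.
September 2016 ends with Saturday Sep 24 2016.
October 2016 ends with Saturday Oct 29 2016.
November 2016 ends with Saturday Nov 26 2016.
Last Saturday of December 2016: Dec 31 2016.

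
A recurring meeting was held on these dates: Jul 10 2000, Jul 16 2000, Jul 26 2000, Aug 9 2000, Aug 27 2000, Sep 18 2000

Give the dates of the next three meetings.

Oct 14 2000, Nov 13 2000, Dec 17 2000

Gaps: 6, 10, 14, 18, 22 days — each gap is 4 larger than the previous one.
Next gap: 26 days. Sep 18 2000 + 26 days = Oct 14 2000.
Next gap: 30 days. Oct 14 2000 + 30 days = Nov 13 2000.
Next gap: 34 days. Nov 13 2000 + 34 days = Dec 17 2000.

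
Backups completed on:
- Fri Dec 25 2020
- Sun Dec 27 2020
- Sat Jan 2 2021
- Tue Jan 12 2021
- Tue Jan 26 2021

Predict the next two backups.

The spacing grows by 4 each time: 2, 6, 10, 14 days.
Next gap: 18 days. Tue Jan 26 2021 + 18 days = Sat Feb 13 2021.
Next gap: 22 days. Sat Feb 13 2021 + 22 days = Sun Mar 7 2021.

Sat Feb 13 2021, Sun Mar 7 2021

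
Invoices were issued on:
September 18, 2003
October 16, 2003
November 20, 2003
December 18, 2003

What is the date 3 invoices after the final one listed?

These are Thursdays at 28- or 35-day spacing (28, 35, 28).
The pattern: 3rd Thursday of the month.
January 2004 — 3rd Thursday is January 15, 2004.
February 2004 — 3rd Thursday is February 19, 2004.
3rd Thursday of March 2004: March 18, 2004.

March 18, 2004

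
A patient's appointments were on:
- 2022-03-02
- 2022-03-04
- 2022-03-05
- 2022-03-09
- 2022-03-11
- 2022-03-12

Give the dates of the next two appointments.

Gaps: 2, 1, 4, 2, 1 days — not constant, but cyclic with period 3.
The events fall on every Wednesday, Friday and Saturday.
The following Wednesday is 2022-03-16.
The following Friday is 2022-03-18.

2022-03-16, 2022-03-18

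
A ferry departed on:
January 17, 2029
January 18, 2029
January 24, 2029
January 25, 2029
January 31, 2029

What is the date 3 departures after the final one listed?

February 8, 2029

Every event lands on a Wednesday or Thursday (gaps cycle 1, 6, 1, 6).
So the schedule is: every Wednesday and Thursday.
Next Thursday: February 1, 2029.
Next Wednesday: February 7, 2029.
Next Thursday: February 8, 2029.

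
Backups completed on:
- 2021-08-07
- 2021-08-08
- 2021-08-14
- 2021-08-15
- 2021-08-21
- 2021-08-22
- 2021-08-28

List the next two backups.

2021-08-29, 2021-09-04

The gap pattern 1, 6, 1, 6, 1, 6 repeats every 2 events.
These are the Saturdays and Sundays of each week.
The following Sunday is 2021-08-29.
Next Saturday: 2021-09-04.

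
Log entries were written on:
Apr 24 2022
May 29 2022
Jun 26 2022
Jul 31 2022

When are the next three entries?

Aug 28 2022, Sep 25 2022, Oct 30 2022

All Sundays; the gaps (35, 28, 35) vary with month length.
This is the last Sunday of each month.
August 2022 ends with Sunday Aug 28 2022.
September 2022 ends with Sunday Sep 25 2022.
Last Sunday of October 2022: Oct 30 2022.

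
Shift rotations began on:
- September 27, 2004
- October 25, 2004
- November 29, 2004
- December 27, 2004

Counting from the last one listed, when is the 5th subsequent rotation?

May 30, 2005

Every date is a Monday; gaps 28, 35, 28 days.
Each is the last Monday of its month (at least one falls on the 29th or later, ruling out '4th Monday').
Last Monday of January 2005: January 31, 2005.
February 2005 ends with Monday February 28, 2005.
Last Monday of March 2005: March 28, 2005.
Last Monday of April 2005: April 25, 2005.
May 2005 ends with Monday May 30, 2005.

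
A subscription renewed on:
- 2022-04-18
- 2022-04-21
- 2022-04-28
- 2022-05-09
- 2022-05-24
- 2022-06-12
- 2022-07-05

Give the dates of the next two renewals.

Gaps: 3, 7, 11, 15, 19, 23 days — each gap is 4 larger than the previous one.
Next gap: 27 days. 2022-07-05 + 27 days = 2022-08-01.
Next gap: 31 days. 2022-08-01 + 31 days = 2022-09-01.

2022-08-01, 2022-09-01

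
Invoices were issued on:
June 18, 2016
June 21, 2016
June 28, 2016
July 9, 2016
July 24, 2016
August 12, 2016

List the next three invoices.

September 4, 2016; October 1, 2016; November 1, 2016

Gaps: 3, 7, 11, 15, 19 days — each gap is 4 larger than the previous one.
Next gap: 23 days. August 12, 2016 + 23 days = September 4, 2016.
Next gap: 27 days. September 4, 2016 + 27 days = October 1, 2016.
Next gap: 31 days. October 1, 2016 + 31 days = November 1, 2016.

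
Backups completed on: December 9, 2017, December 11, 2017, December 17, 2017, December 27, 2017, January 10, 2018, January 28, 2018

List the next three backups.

Intervals are 2, 6, 10, 14, 18 days — an arithmetic progression with common difference 4.
Next gap: 22 days. January 28, 2018 + 22 days = February 19, 2018.
Next gap: 26 days. February 19, 2018 + 26 days = March 17, 2018.
Next gap: 30 days. March 17, 2018 + 30 days = April 16, 2018.

February 19, 2018; March 17, 2018; April 16, 2018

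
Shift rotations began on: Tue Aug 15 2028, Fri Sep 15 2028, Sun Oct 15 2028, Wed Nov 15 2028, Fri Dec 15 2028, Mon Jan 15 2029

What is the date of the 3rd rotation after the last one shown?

Sun Apr 15 2029

Each date is the 15th; the gaps (31, 30, 31, 30, 31) track the month lengths.
The rule is the 15th of each month.
Next: February 2029 → Thu Feb 15 2029.
March 2029: Thu Mar 15 2029.
April 2029: Sun Apr 15 2029.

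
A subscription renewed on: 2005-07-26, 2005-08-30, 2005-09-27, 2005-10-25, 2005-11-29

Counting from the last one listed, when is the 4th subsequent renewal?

2006-03-28

Every date is a Tuesday; gaps 35, 28, 28, 35 days.
Each is the last Tuesday of its month (at least one falls on the 29th or later, ruling out '4th Tuesday').
December 2005 ends with Tuesday 2005-12-27.
Last Tuesday of January 2006: 2006-01-31.
Last Tuesday of February 2006: 2006-02-28.
Last Tuesday of March 2006: 2006-03-28.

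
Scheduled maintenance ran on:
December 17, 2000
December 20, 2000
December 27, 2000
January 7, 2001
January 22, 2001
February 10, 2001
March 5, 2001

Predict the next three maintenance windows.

April 1, 2001; May 2, 2001; June 6, 2001

Intervals are 3, 7, 11, 15, 19, 23 days — an arithmetic progression with common difference 4.
Next gap: 27 days. March 5, 2001 + 27 days = April 1, 2001.
Next gap: 31 days. April 1, 2001 + 31 days = May 2, 2001.
Next gap: 35 days. May 2, 2001 + 35 days = June 6, 2001.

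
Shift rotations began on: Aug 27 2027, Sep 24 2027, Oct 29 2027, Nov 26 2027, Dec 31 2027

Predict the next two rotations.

These are Fridays with 28, 35, 28, 35-day gaps.
Each is the final Friday of its month — Oct 29 2027 is past the 28th, so '4th Friday' doesn't fit.
January 2028 ends with Friday Jan 28 2028.
Last Friday of February 2028: Feb 25 2028.

Jan 28 2028, Feb 25 2028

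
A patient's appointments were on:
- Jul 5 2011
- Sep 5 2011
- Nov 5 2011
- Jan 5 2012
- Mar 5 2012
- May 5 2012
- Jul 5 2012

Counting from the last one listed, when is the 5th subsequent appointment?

May 5 2013

Each date is the 5th; the gaps (62, 61, 61, 60, 61, 61) track the month lengths.
The rule is the 5th of every 2 months.
September 2012: Sep 5 2012.
November 2012: Nov 5 2012.
Next: January 2013 → Jan 5 2013.
Next: March 2013 → Mar 5 2013.
Next: May 2013 → May 5 2013.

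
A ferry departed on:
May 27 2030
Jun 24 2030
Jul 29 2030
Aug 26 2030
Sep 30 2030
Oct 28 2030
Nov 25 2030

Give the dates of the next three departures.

Dec 30 2030, Jan 27 2031, Feb 24 2031

These are Mondays with 28, 35, 28, 35, 28, 28-day gaps.
Each is the final Monday of its month — Jul 29 2030 is past the 28th, so '4th Monday' doesn't fit.
December 2030 ends with Monday Dec 30 2030.
Last Monday of January 2031: Jan 27 2031.
Last Monday of February 2031: Feb 24 2031.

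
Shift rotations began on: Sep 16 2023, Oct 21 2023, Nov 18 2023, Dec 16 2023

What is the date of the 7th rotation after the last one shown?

Gaps: 35, 28, 28 days — a mix of 28 and 35. Every date is a Saturday.
Each is the 3rd Saturday of its month.
3rd Saturday of January 2024: Jan 20 2024.
February 2024 — 3rd Saturday is Feb 17 2024.
March 2024 — 3rd Saturday is Mar 16 2024.
April 2024 — 3rd Saturday is Apr 20 2024.
3rd Saturday of May 2024: May 18 2024.
3rd Saturday of June 2024: Jun 15 2024.
3rd Saturday of July 2024: Jul 20 2024.

Jul 20 2024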